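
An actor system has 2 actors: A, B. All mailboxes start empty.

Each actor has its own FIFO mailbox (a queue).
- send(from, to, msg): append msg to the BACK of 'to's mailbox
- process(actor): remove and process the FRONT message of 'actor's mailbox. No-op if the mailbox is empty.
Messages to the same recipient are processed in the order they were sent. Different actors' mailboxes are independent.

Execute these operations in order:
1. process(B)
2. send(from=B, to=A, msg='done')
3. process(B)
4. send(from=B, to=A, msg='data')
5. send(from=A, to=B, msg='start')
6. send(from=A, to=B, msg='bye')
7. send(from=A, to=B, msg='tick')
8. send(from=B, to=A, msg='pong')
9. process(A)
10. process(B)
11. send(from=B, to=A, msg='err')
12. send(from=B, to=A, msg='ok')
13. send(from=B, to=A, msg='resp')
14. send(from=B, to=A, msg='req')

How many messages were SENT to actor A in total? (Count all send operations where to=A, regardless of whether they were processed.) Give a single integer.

Answer: 7

Derivation:
After 1 (process(B)): A:[] B:[]
After 2 (send(from=B, to=A, msg='done')): A:[done] B:[]
After 3 (process(B)): A:[done] B:[]
After 4 (send(from=B, to=A, msg='data')): A:[done,data] B:[]
After 5 (send(from=A, to=B, msg='start')): A:[done,data] B:[start]
After 6 (send(from=A, to=B, msg='bye')): A:[done,data] B:[start,bye]
After 7 (send(from=A, to=B, msg='tick')): A:[done,data] B:[start,bye,tick]
After 8 (send(from=B, to=A, msg='pong')): A:[done,data,pong] B:[start,bye,tick]
After 9 (process(A)): A:[data,pong] B:[start,bye,tick]
After 10 (process(B)): A:[data,pong] B:[bye,tick]
After 11 (send(from=B, to=A, msg='err')): A:[data,pong,err] B:[bye,tick]
After 12 (send(from=B, to=A, msg='ok')): A:[data,pong,err,ok] B:[bye,tick]
After 13 (send(from=B, to=A, msg='resp')): A:[data,pong,err,ok,resp] B:[bye,tick]
After 14 (send(from=B, to=A, msg='req')): A:[data,pong,err,ok,resp,req] B:[bye,tick]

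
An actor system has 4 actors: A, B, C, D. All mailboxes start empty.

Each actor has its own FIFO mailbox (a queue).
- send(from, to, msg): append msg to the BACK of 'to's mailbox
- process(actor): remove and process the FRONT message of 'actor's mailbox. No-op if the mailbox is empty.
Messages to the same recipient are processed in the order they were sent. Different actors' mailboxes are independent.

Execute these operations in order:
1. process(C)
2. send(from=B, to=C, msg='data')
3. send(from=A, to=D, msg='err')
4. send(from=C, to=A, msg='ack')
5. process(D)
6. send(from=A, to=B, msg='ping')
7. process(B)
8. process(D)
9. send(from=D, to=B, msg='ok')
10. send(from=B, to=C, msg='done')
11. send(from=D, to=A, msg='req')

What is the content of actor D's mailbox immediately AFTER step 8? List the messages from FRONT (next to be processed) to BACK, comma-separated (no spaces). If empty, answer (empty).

After 1 (process(C)): A:[] B:[] C:[] D:[]
After 2 (send(from=B, to=C, msg='data')): A:[] B:[] C:[data] D:[]
After 3 (send(from=A, to=D, msg='err')): A:[] B:[] C:[data] D:[err]
After 4 (send(from=C, to=A, msg='ack')): A:[ack] B:[] C:[data] D:[err]
After 5 (process(D)): A:[ack] B:[] C:[data] D:[]
After 6 (send(from=A, to=B, msg='ping')): A:[ack] B:[ping] C:[data] D:[]
After 7 (process(B)): A:[ack] B:[] C:[data] D:[]
After 8 (process(D)): A:[ack] B:[] C:[data] D:[]

(empty)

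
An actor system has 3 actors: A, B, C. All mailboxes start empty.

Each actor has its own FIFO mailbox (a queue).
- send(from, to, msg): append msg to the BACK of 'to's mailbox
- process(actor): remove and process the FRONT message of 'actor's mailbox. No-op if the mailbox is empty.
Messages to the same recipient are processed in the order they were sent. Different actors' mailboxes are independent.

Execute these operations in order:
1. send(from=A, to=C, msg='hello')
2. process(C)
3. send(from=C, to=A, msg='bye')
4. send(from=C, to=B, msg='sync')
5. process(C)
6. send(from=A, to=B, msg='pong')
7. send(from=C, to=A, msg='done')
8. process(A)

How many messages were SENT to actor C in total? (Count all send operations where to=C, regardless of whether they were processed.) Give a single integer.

Answer: 1

Derivation:
After 1 (send(from=A, to=C, msg='hello')): A:[] B:[] C:[hello]
After 2 (process(C)): A:[] B:[] C:[]
After 3 (send(from=C, to=A, msg='bye')): A:[bye] B:[] C:[]
After 4 (send(from=C, to=B, msg='sync')): A:[bye] B:[sync] C:[]
After 5 (process(C)): A:[bye] B:[sync] C:[]
After 6 (send(from=A, to=B, msg='pong')): A:[bye] B:[sync,pong] C:[]
After 7 (send(from=C, to=A, msg='done')): A:[bye,done] B:[sync,pong] C:[]
After 8 (process(A)): A:[done] B:[sync,pong] C:[]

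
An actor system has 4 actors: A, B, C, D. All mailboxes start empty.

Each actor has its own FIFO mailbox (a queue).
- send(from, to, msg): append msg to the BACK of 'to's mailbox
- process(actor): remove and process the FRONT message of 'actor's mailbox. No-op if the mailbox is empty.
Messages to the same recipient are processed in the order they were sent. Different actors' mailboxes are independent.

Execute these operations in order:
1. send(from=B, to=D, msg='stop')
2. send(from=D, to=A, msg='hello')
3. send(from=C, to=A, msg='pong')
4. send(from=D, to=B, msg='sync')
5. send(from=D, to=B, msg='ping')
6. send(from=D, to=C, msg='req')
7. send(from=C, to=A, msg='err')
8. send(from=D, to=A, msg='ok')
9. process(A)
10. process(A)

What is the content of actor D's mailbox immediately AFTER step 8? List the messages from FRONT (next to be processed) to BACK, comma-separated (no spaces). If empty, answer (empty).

After 1 (send(from=B, to=D, msg='stop')): A:[] B:[] C:[] D:[stop]
After 2 (send(from=D, to=A, msg='hello')): A:[hello] B:[] C:[] D:[stop]
After 3 (send(from=C, to=A, msg='pong')): A:[hello,pong] B:[] C:[] D:[stop]
After 4 (send(from=D, to=B, msg='sync')): A:[hello,pong] B:[sync] C:[] D:[stop]
After 5 (send(from=D, to=B, msg='ping')): A:[hello,pong] B:[sync,ping] C:[] D:[stop]
After 6 (send(from=D, to=C, msg='req')): A:[hello,pong] B:[sync,ping] C:[req] D:[stop]
After 7 (send(from=C, to=A, msg='err')): A:[hello,pong,err] B:[sync,ping] C:[req] D:[stop]
After 8 (send(from=D, to=A, msg='ok')): A:[hello,pong,err,ok] B:[sync,ping] C:[req] D:[stop]

stop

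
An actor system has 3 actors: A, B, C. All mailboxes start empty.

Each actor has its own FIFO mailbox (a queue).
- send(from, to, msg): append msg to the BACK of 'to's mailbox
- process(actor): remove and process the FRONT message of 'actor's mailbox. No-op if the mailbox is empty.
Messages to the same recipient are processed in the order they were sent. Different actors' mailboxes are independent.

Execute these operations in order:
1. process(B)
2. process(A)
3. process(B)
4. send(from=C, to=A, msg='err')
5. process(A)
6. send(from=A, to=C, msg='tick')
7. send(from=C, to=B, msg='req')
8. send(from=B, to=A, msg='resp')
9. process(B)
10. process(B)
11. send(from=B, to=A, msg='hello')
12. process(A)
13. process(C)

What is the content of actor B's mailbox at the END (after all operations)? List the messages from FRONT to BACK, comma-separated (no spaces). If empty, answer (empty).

After 1 (process(B)): A:[] B:[] C:[]
After 2 (process(A)): A:[] B:[] C:[]
After 3 (process(B)): A:[] B:[] C:[]
After 4 (send(from=C, to=A, msg='err')): A:[err] B:[] C:[]
After 5 (process(A)): A:[] B:[] C:[]
After 6 (send(from=A, to=C, msg='tick')): A:[] B:[] C:[tick]
After 7 (send(from=C, to=B, msg='req')): A:[] B:[req] C:[tick]
After 8 (send(from=B, to=A, msg='resp')): A:[resp] B:[req] C:[tick]
After 9 (process(B)): A:[resp] B:[] C:[tick]
After 10 (process(B)): A:[resp] B:[] C:[tick]
After 11 (send(from=B, to=A, msg='hello')): A:[resp,hello] B:[] C:[tick]
After 12 (process(A)): A:[hello] B:[] C:[tick]
After 13 (process(C)): A:[hello] B:[] C:[]

Answer: (empty)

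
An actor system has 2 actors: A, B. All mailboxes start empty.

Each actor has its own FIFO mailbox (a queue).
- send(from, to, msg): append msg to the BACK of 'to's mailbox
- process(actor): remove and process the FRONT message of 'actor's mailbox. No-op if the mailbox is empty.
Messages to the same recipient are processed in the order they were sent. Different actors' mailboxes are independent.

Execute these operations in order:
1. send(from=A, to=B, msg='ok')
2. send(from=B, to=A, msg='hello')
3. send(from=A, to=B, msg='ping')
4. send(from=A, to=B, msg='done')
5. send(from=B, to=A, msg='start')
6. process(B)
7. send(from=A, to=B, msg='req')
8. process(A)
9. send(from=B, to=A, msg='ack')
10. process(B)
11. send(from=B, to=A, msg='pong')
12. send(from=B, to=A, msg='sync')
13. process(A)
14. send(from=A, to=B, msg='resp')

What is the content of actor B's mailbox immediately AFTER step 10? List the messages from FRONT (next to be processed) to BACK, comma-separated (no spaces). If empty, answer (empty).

After 1 (send(from=A, to=B, msg='ok')): A:[] B:[ok]
After 2 (send(from=B, to=A, msg='hello')): A:[hello] B:[ok]
After 3 (send(from=A, to=B, msg='ping')): A:[hello] B:[ok,ping]
After 4 (send(from=A, to=B, msg='done')): A:[hello] B:[ok,ping,done]
After 5 (send(from=B, to=A, msg='start')): A:[hello,start] B:[ok,ping,done]
After 6 (process(B)): A:[hello,start] B:[ping,done]
After 7 (send(from=A, to=B, msg='req')): A:[hello,start] B:[ping,done,req]
After 8 (process(A)): A:[start] B:[ping,done,req]
After 9 (send(from=B, to=A, msg='ack')): A:[start,ack] B:[ping,done,req]
After 10 (process(B)): A:[start,ack] B:[done,req]

done,req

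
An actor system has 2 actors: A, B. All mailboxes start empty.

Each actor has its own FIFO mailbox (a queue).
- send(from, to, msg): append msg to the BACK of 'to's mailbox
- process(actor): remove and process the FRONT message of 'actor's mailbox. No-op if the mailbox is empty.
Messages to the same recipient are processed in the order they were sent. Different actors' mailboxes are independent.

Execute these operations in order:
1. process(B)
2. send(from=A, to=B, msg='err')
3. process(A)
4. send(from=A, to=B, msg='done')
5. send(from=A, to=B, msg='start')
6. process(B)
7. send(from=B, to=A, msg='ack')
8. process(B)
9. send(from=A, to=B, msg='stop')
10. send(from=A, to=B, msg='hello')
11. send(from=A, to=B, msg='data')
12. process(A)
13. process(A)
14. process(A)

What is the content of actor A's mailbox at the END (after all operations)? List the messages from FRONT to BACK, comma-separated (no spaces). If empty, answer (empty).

Answer: (empty)

Derivation:
After 1 (process(B)): A:[] B:[]
After 2 (send(from=A, to=B, msg='err')): A:[] B:[err]
After 3 (process(A)): A:[] B:[err]
After 4 (send(from=A, to=B, msg='done')): A:[] B:[err,done]
After 5 (send(from=A, to=B, msg='start')): A:[] B:[err,done,start]
After 6 (process(B)): A:[] B:[done,start]
After 7 (send(from=B, to=A, msg='ack')): A:[ack] B:[done,start]
After 8 (process(B)): A:[ack] B:[start]
After 9 (send(from=A, to=B, msg='stop')): A:[ack] B:[start,stop]
After 10 (send(from=A, to=B, msg='hello')): A:[ack] B:[start,stop,hello]
After 11 (send(from=A, to=B, msg='data')): A:[ack] B:[start,stop,hello,data]
After 12 (process(A)): A:[] B:[start,stop,hello,data]
After 13 (process(A)): A:[] B:[start,stop,hello,data]
After 14 (process(A)): A:[] B:[start,stop,hello,data]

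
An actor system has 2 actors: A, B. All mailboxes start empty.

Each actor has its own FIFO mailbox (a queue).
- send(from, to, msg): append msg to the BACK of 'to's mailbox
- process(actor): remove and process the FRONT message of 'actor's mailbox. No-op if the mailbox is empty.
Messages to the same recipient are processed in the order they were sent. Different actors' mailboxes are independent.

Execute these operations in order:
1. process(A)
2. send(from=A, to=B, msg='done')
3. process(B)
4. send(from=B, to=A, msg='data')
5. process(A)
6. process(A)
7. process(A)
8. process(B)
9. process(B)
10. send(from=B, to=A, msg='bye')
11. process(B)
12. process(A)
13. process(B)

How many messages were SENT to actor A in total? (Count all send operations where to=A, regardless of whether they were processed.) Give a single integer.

Answer: 2

Derivation:
After 1 (process(A)): A:[] B:[]
After 2 (send(from=A, to=B, msg='done')): A:[] B:[done]
After 3 (process(B)): A:[] B:[]
After 4 (send(from=B, to=A, msg='data')): A:[data] B:[]
After 5 (process(A)): A:[] B:[]
After 6 (process(A)): A:[] B:[]
After 7 (process(A)): A:[] B:[]
After 8 (process(B)): A:[] B:[]
After 9 (process(B)): A:[] B:[]
After 10 (send(from=B, to=A, msg='bye')): A:[bye] B:[]
After 11 (process(B)): A:[bye] B:[]
After 12 (process(A)): A:[] B:[]
After 13 (process(B)): A:[] B:[]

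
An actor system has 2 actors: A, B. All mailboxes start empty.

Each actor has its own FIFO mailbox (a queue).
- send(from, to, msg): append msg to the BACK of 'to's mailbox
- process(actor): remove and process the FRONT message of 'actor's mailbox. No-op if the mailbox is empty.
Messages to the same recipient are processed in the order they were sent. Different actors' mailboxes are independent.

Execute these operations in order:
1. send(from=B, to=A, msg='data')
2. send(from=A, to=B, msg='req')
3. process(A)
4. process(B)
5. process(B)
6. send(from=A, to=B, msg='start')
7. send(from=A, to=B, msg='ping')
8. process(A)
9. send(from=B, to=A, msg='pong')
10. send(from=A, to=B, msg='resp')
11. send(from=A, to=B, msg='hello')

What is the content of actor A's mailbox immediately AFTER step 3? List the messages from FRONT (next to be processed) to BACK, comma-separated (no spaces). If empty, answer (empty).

After 1 (send(from=B, to=A, msg='data')): A:[data] B:[]
After 2 (send(from=A, to=B, msg='req')): A:[data] B:[req]
After 3 (process(A)): A:[] B:[req]

(empty)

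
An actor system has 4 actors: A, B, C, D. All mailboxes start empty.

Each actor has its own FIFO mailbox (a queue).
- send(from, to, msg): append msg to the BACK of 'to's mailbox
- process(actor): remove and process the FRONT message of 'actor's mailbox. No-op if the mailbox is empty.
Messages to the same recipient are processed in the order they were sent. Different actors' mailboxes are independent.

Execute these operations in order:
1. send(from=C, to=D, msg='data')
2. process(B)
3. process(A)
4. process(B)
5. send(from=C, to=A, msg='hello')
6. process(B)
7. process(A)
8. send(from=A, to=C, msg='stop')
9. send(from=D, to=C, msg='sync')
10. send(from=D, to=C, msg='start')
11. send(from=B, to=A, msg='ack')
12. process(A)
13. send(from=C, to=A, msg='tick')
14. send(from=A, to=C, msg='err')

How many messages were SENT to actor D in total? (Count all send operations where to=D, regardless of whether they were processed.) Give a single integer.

Answer: 1

Derivation:
After 1 (send(from=C, to=D, msg='data')): A:[] B:[] C:[] D:[data]
After 2 (process(B)): A:[] B:[] C:[] D:[data]
After 3 (process(A)): A:[] B:[] C:[] D:[data]
After 4 (process(B)): A:[] B:[] C:[] D:[data]
After 5 (send(from=C, to=A, msg='hello')): A:[hello] B:[] C:[] D:[data]
After 6 (process(B)): A:[hello] B:[] C:[] D:[data]
After 7 (process(A)): A:[] B:[] C:[] D:[data]
After 8 (send(from=A, to=C, msg='stop')): A:[] B:[] C:[stop] D:[data]
After 9 (send(from=D, to=C, msg='sync')): A:[] B:[] C:[stop,sync] D:[data]
After 10 (send(from=D, to=C, msg='start')): A:[] B:[] C:[stop,sync,start] D:[data]
After 11 (send(from=B, to=A, msg='ack')): A:[ack] B:[] C:[stop,sync,start] D:[data]
After 12 (process(A)): A:[] B:[] C:[stop,sync,start] D:[data]
After 13 (send(from=C, to=A, msg='tick')): A:[tick] B:[] C:[stop,sync,start] D:[data]
After 14 (send(from=A, to=C, msg='err')): A:[tick] B:[] C:[stop,sync,start,err] D:[data]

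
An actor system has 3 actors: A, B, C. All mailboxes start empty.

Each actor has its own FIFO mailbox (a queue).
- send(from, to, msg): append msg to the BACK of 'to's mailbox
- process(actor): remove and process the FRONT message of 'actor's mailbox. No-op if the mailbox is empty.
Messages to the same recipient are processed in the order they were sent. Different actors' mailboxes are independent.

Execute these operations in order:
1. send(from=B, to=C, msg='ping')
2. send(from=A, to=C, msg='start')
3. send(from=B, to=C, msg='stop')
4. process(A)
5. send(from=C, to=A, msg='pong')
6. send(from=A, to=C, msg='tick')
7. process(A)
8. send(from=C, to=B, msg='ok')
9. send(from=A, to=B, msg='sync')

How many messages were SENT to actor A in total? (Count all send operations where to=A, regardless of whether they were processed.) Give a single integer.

After 1 (send(from=B, to=C, msg='ping')): A:[] B:[] C:[ping]
After 2 (send(from=A, to=C, msg='start')): A:[] B:[] C:[ping,start]
After 3 (send(from=B, to=C, msg='stop')): A:[] B:[] C:[ping,start,stop]
After 4 (process(A)): A:[] B:[] C:[ping,start,stop]
After 5 (send(from=C, to=A, msg='pong')): A:[pong] B:[] C:[ping,start,stop]
After 6 (send(from=A, to=C, msg='tick')): A:[pong] B:[] C:[ping,start,stop,tick]
After 7 (process(A)): A:[] B:[] C:[ping,start,stop,tick]
After 8 (send(from=C, to=B, msg='ok')): A:[] B:[ok] C:[ping,start,stop,tick]
After 9 (send(from=A, to=B, msg='sync')): A:[] B:[ok,sync] C:[ping,start,stop,tick]

Answer: 1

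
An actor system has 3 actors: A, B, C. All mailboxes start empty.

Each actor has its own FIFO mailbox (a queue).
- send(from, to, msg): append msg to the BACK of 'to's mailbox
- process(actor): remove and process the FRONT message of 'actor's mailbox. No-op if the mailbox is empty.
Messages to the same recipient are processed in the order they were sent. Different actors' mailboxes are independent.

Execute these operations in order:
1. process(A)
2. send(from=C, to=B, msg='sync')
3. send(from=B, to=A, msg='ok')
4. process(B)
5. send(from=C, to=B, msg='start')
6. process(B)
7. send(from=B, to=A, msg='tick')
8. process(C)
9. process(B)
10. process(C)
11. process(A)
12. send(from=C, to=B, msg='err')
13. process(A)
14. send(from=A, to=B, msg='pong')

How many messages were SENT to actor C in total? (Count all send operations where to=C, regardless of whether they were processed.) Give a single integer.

After 1 (process(A)): A:[] B:[] C:[]
After 2 (send(from=C, to=B, msg='sync')): A:[] B:[sync] C:[]
After 3 (send(from=B, to=A, msg='ok')): A:[ok] B:[sync] C:[]
After 4 (process(B)): A:[ok] B:[] C:[]
After 5 (send(from=C, to=B, msg='start')): A:[ok] B:[start] C:[]
After 6 (process(B)): A:[ok] B:[] C:[]
After 7 (send(from=B, to=A, msg='tick')): A:[ok,tick] B:[] C:[]
After 8 (process(C)): A:[ok,tick] B:[] C:[]
After 9 (process(B)): A:[ok,tick] B:[] C:[]
After 10 (process(C)): A:[ok,tick] B:[] C:[]
After 11 (process(A)): A:[tick] B:[] C:[]
After 12 (send(from=C, to=B, msg='err')): A:[tick] B:[err] C:[]
After 13 (process(A)): A:[] B:[err] C:[]
After 14 (send(from=A, to=B, msg='pong')): A:[] B:[err,pong] C:[]

Answer: 0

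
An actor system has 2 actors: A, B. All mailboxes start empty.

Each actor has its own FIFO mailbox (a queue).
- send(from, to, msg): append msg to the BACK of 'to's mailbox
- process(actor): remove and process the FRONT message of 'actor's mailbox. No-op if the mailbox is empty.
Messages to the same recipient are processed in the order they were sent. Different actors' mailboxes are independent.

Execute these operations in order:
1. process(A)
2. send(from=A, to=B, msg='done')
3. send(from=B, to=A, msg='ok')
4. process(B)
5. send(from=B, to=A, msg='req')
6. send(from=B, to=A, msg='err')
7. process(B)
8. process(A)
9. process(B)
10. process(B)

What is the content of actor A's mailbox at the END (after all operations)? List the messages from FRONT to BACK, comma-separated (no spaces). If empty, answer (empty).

Answer: req,err

Derivation:
After 1 (process(A)): A:[] B:[]
After 2 (send(from=A, to=B, msg='done')): A:[] B:[done]
After 3 (send(from=B, to=A, msg='ok')): A:[ok] B:[done]
After 4 (process(B)): A:[ok] B:[]
After 5 (send(from=B, to=A, msg='req')): A:[ok,req] B:[]
After 6 (send(from=B, to=A, msg='err')): A:[ok,req,err] B:[]
After 7 (process(B)): A:[ok,req,err] B:[]
After 8 (process(A)): A:[req,err] B:[]
After 9 (process(B)): A:[req,err] B:[]
After 10 (process(B)): A:[req,err] B:[]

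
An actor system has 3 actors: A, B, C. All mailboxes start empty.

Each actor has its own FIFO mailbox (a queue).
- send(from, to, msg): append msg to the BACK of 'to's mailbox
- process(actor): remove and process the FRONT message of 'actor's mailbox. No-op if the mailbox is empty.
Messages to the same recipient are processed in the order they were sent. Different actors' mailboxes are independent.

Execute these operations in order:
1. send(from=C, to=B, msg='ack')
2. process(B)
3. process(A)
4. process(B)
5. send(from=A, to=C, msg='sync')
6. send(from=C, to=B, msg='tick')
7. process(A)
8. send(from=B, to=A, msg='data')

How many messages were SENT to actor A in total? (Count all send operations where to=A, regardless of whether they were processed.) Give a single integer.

Answer: 1

Derivation:
After 1 (send(from=C, to=B, msg='ack')): A:[] B:[ack] C:[]
After 2 (process(B)): A:[] B:[] C:[]
After 3 (process(A)): A:[] B:[] C:[]
After 4 (process(B)): A:[] B:[] C:[]
After 5 (send(from=A, to=C, msg='sync')): A:[] B:[] C:[sync]
After 6 (send(from=C, to=B, msg='tick')): A:[] B:[tick] C:[sync]
After 7 (process(A)): A:[] B:[tick] C:[sync]
After 8 (send(from=B, to=A, msg='data')): A:[data] B:[tick] C:[sync]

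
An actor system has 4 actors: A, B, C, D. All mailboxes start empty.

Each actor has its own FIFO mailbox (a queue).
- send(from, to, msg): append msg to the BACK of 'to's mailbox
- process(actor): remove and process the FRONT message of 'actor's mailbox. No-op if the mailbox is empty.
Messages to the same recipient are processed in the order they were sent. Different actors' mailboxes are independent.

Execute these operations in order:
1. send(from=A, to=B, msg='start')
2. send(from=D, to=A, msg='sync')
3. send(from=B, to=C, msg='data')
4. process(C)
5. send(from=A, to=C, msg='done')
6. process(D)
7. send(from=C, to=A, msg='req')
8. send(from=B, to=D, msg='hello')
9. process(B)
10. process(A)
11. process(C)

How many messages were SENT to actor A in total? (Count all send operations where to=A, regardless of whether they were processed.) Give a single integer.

Answer: 2

Derivation:
After 1 (send(from=A, to=B, msg='start')): A:[] B:[start] C:[] D:[]
After 2 (send(from=D, to=A, msg='sync')): A:[sync] B:[start] C:[] D:[]
After 3 (send(from=B, to=C, msg='data')): A:[sync] B:[start] C:[data] D:[]
After 4 (process(C)): A:[sync] B:[start] C:[] D:[]
After 5 (send(from=A, to=C, msg='done')): A:[sync] B:[start] C:[done] D:[]
After 6 (process(D)): A:[sync] B:[start] C:[done] D:[]
After 7 (send(from=C, to=A, msg='req')): A:[sync,req] B:[start] C:[done] D:[]
After 8 (send(from=B, to=D, msg='hello')): A:[sync,req] B:[start] C:[done] D:[hello]
After 9 (process(B)): A:[sync,req] B:[] C:[done] D:[hello]
After 10 (process(A)): A:[req] B:[] C:[done] D:[hello]
After 11 (process(C)): A:[req] B:[] C:[] D:[hello]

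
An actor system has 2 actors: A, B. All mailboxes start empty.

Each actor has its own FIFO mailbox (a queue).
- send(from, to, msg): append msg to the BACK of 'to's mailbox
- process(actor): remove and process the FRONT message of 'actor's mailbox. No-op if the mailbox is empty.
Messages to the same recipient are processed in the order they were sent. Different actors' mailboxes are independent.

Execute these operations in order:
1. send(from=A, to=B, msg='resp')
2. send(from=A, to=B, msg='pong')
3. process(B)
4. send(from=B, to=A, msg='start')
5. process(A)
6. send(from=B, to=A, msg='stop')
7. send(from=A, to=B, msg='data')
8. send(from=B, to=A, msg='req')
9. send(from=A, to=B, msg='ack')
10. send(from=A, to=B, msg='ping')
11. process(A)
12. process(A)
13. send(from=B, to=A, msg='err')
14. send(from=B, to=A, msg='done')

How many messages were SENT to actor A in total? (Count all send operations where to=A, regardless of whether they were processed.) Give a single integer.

Answer: 5

Derivation:
After 1 (send(from=A, to=B, msg='resp')): A:[] B:[resp]
After 2 (send(from=A, to=B, msg='pong')): A:[] B:[resp,pong]
After 3 (process(B)): A:[] B:[pong]
After 4 (send(from=B, to=A, msg='start')): A:[start] B:[pong]
After 5 (process(A)): A:[] B:[pong]
After 6 (send(from=B, to=A, msg='stop')): A:[stop] B:[pong]
After 7 (send(from=A, to=B, msg='data')): A:[stop] B:[pong,data]
After 8 (send(from=B, to=A, msg='req')): A:[stop,req] B:[pong,data]
After 9 (send(from=A, to=B, msg='ack')): A:[stop,req] B:[pong,data,ack]
After 10 (send(from=A, to=B, msg='ping')): A:[stop,req] B:[pong,data,ack,ping]
After 11 (process(A)): A:[req] B:[pong,data,ack,ping]
After 12 (process(A)): A:[] B:[pong,data,ack,ping]
After 13 (send(from=B, to=A, msg='err')): A:[err] B:[pong,data,ack,ping]
After 14 (send(from=B, to=A, msg='done')): A:[err,done] B:[pong,data,ack,ping]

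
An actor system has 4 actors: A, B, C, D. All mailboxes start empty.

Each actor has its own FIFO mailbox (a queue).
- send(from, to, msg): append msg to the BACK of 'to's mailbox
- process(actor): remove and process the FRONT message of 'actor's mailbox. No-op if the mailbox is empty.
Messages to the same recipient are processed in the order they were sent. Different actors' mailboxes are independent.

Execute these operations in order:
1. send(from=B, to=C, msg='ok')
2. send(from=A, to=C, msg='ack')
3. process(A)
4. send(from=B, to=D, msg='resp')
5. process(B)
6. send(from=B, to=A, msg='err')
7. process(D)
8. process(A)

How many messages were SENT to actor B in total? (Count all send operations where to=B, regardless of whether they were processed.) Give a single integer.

Answer: 0

Derivation:
After 1 (send(from=B, to=C, msg='ok')): A:[] B:[] C:[ok] D:[]
After 2 (send(from=A, to=C, msg='ack')): A:[] B:[] C:[ok,ack] D:[]
After 3 (process(A)): A:[] B:[] C:[ok,ack] D:[]
After 4 (send(from=B, to=D, msg='resp')): A:[] B:[] C:[ok,ack] D:[resp]
After 5 (process(B)): A:[] B:[] C:[ok,ack] D:[resp]
After 6 (send(from=B, to=A, msg='err')): A:[err] B:[] C:[ok,ack] D:[resp]
After 7 (process(D)): A:[err] B:[] C:[ok,ack] D:[]
After 8 (process(A)): A:[] B:[] C:[ok,ack] D:[]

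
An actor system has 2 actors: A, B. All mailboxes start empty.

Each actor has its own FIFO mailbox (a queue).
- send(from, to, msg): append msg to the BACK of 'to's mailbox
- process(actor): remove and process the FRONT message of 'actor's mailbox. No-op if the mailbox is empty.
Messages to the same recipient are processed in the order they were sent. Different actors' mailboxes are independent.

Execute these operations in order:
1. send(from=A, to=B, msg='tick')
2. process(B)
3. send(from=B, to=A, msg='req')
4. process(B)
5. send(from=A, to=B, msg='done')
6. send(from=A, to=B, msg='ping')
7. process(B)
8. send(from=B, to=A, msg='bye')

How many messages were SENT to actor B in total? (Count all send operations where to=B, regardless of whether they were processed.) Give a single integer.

After 1 (send(from=A, to=B, msg='tick')): A:[] B:[tick]
After 2 (process(B)): A:[] B:[]
After 3 (send(from=B, to=A, msg='req')): A:[req] B:[]
After 4 (process(B)): A:[req] B:[]
After 5 (send(from=A, to=B, msg='done')): A:[req] B:[done]
After 6 (send(from=A, to=B, msg='ping')): A:[req] B:[done,ping]
After 7 (process(B)): A:[req] B:[ping]
After 8 (send(from=B, to=A, msg='bye')): A:[req,bye] B:[ping]

Answer: 3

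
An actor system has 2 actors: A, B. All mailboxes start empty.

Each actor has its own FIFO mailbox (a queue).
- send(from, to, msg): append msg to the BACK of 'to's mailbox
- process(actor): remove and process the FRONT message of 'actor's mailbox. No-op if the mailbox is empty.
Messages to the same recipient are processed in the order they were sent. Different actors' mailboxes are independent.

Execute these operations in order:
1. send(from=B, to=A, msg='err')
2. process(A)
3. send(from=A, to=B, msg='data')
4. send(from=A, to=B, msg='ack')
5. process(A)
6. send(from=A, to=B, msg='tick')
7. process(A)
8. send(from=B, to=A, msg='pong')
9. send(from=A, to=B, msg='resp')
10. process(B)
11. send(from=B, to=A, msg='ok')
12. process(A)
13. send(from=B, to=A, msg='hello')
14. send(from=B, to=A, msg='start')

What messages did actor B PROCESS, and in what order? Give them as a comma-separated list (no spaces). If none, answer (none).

After 1 (send(from=B, to=A, msg='err')): A:[err] B:[]
After 2 (process(A)): A:[] B:[]
After 3 (send(from=A, to=B, msg='data')): A:[] B:[data]
After 4 (send(from=A, to=B, msg='ack')): A:[] B:[data,ack]
After 5 (process(A)): A:[] B:[data,ack]
After 6 (send(from=A, to=B, msg='tick')): A:[] B:[data,ack,tick]
After 7 (process(A)): A:[] B:[data,ack,tick]
After 8 (send(from=B, to=A, msg='pong')): A:[pong] B:[data,ack,tick]
After 9 (send(from=A, to=B, msg='resp')): A:[pong] B:[data,ack,tick,resp]
After 10 (process(B)): A:[pong] B:[ack,tick,resp]
After 11 (send(from=B, to=A, msg='ok')): A:[pong,ok] B:[ack,tick,resp]
After 12 (process(A)): A:[ok] B:[ack,tick,resp]
After 13 (send(from=B, to=A, msg='hello')): A:[ok,hello] B:[ack,tick,resp]
After 14 (send(from=B, to=A, msg='start')): A:[ok,hello,start] B:[ack,tick,resp]

Answer: data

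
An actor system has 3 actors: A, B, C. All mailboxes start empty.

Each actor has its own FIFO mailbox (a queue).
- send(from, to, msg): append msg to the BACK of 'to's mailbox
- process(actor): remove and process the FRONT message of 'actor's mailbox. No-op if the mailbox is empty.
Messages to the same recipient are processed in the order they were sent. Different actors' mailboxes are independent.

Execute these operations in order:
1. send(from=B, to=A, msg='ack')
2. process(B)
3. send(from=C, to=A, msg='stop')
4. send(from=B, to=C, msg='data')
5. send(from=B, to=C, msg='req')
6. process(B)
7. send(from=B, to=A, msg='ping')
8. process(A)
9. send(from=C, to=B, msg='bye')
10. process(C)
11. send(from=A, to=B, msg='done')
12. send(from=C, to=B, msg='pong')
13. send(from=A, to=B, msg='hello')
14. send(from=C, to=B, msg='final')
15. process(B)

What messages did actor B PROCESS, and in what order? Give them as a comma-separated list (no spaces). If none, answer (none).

Answer: bye

Derivation:
After 1 (send(from=B, to=A, msg='ack')): A:[ack] B:[] C:[]
After 2 (process(B)): A:[ack] B:[] C:[]
After 3 (send(from=C, to=A, msg='stop')): A:[ack,stop] B:[] C:[]
After 4 (send(from=B, to=C, msg='data')): A:[ack,stop] B:[] C:[data]
After 5 (send(from=B, to=C, msg='req')): A:[ack,stop] B:[] C:[data,req]
After 6 (process(B)): A:[ack,stop] B:[] C:[data,req]
After 7 (send(from=B, to=A, msg='ping')): A:[ack,stop,ping] B:[] C:[data,req]
After 8 (process(A)): A:[stop,ping] B:[] C:[data,req]
After 9 (send(from=C, to=B, msg='bye')): A:[stop,ping] B:[bye] C:[data,req]
After 10 (process(C)): A:[stop,ping] B:[bye] C:[req]
After 11 (send(from=A, to=B, msg='done')): A:[stop,ping] B:[bye,done] C:[req]
After 12 (send(from=C, to=B, msg='pong')): A:[stop,ping] B:[bye,done,pong] C:[req]
After 13 (send(from=A, to=B, msg='hello')): A:[stop,ping] B:[bye,done,pong,hello] C:[req]
After 14 (send(from=C, to=B, msg='final')): A:[stop,ping] B:[bye,done,pong,hello,final] C:[req]
After 15 (process(B)): A:[stop,ping] B:[done,pong,hello,final] C:[req]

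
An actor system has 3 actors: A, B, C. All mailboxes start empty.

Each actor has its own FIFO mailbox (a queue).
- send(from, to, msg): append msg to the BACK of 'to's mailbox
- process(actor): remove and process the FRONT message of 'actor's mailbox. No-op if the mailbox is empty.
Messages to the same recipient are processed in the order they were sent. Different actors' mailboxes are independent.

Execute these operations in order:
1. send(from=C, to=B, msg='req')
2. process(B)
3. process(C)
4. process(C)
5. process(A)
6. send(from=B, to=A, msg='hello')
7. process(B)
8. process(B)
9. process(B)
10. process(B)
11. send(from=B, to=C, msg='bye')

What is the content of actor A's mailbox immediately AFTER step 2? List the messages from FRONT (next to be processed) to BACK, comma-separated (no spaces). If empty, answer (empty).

After 1 (send(from=C, to=B, msg='req')): A:[] B:[req] C:[]
After 2 (process(B)): A:[] B:[] C:[]

(empty)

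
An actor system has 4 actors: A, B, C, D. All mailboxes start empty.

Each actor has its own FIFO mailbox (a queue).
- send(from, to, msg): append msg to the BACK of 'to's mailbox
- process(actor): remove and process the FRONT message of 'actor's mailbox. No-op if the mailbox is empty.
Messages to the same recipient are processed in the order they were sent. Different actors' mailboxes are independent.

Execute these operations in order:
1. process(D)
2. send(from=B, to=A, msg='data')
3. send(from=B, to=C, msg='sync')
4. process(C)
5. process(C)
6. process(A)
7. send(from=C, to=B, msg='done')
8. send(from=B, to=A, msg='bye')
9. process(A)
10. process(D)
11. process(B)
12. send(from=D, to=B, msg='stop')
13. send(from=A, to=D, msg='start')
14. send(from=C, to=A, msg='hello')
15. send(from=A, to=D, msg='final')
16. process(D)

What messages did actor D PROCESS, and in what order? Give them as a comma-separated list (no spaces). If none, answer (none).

Answer: start

Derivation:
After 1 (process(D)): A:[] B:[] C:[] D:[]
After 2 (send(from=B, to=A, msg='data')): A:[data] B:[] C:[] D:[]
After 3 (send(from=B, to=C, msg='sync')): A:[data] B:[] C:[sync] D:[]
After 4 (process(C)): A:[data] B:[] C:[] D:[]
After 5 (process(C)): A:[data] B:[] C:[] D:[]
After 6 (process(A)): A:[] B:[] C:[] D:[]
After 7 (send(from=C, to=B, msg='done')): A:[] B:[done] C:[] D:[]
After 8 (send(from=B, to=A, msg='bye')): A:[bye] B:[done] C:[] D:[]
After 9 (process(A)): A:[] B:[done] C:[] D:[]
After 10 (process(D)): A:[] B:[done] C:[] D:[]
After 11 (process(B)): A:[] B:[] C:[] D:[]
After 12 (send(from=D, to=B, msg='stop')): A:[] B:[stop] C:[] D:[]
After 13 (send(from=A, to=D, msg='start')): A:[] B:[stop] C:[] D:[start]
After 14 (send(from=C, to=A, msg='hello')): A:[hello] B:[stop] C:[] D:[start]
After 15 (send(from=A, to=D, msg='final')): A:[hello] B:[stop] C:[] D:[start,final]
After 16 (process(D)): A:[hello] B:[stop] C:[] D:[final]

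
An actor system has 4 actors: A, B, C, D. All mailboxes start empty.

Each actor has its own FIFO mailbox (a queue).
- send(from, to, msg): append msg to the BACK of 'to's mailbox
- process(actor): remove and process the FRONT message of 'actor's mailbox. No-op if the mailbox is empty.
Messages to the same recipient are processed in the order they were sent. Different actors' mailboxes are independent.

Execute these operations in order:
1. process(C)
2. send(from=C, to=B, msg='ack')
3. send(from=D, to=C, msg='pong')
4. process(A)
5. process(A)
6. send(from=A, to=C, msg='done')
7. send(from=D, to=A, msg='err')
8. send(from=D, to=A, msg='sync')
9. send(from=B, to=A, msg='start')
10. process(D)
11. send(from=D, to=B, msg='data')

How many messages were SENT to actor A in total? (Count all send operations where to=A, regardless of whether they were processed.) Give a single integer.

After 1 (process(C)): A:[] B:[] C:[] D:[]
After 2 (send(from=C, to=B, msg='ack')): A:[] B:[ack] C:[] D:[]
After 3 (send(from=D, to=C, msg='pong')): A:[] B:[ack] C:[pong] D:[]
After 4 (process(A)): A:[] B:[ack] C:[pong] D:[]
After 5 (process(A)): A:[] B:[ack] C:[pong] D:[]
After 6 (send(from=A, to=C, msg='done')): A:[] B:[ack] C:[pong,done] D:[]
After 7 (send(from=D, to=A, msg='err')): A:[err] B:[ack] C:[pong,done] D:[]
After 8 (send(from=D, to=A, msg='sync')): A:[err,sync] B:[ack] C:[pong,done] D:[]
After 9 (send(from=B, to=A, msg='start')): A:[err,sync,start] B:[ack] C:[pong,done] D:[]
After 10 (process(D)): A:[err,sync,start] B:[ack] C:[pong,done] D:[]
After 11 (send(from=D, to=B, msg='data')): A:[err,sync,start] B:[ack,data] C:[pong,done] D:[]

Answer: 3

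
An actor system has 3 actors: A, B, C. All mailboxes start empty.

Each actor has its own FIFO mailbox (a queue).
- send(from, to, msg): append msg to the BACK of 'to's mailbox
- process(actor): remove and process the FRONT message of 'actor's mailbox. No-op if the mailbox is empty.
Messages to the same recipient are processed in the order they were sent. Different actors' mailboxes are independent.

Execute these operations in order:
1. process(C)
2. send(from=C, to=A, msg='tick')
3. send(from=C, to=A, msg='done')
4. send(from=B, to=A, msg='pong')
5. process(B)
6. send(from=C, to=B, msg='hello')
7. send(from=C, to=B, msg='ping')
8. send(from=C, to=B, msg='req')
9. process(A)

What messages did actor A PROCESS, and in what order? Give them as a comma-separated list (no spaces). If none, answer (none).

Answer: tick

Derivation:
After 1 (process(C)): A:[] B:[] C:[]
After 2 (send(from=C, to=A, msg='tick')): A:[tick] B:[] C:[]
After 3 (send(from=C, to=A, msg='done')): A:[tick,done] B:[] C:[]
After 4 (send(from=B, to=A, msg='pong')): A:[tick,done,pong] B:[] C:[]
After 5 (process(B)): A:[tick,done,pong] B:[] C:[]
After 6 (send(from=C, to=B, msg='hello')): A:[tick,done,pong] B:[hello] C:[]
After 7 (send(from=C, to=B, msg='ping')): A:[tick,done,pong] B:[hello,ping] C:[]
After 8 (send(from=C, to=B, msg='req')): A:[tick,done,pong] B:[hello,ping,req] C:[]
After 9 (process(A)): A:[done,pong] B:[hello,ping,req] C:[]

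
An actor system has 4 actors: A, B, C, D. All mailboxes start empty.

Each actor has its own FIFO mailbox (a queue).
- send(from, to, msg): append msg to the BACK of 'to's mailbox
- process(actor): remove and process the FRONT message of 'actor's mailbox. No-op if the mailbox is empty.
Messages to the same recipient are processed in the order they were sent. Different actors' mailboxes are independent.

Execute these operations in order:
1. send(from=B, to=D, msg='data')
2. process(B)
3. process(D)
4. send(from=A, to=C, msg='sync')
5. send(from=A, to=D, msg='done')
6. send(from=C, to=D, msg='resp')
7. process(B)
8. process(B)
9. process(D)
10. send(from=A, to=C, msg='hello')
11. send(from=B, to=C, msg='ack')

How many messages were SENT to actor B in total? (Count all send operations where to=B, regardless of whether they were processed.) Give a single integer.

Answer: 0

Derivation:
After 1 (send(from=B, to=D, msg='data')): A:[] B:[] C:[] D:[data]
After 2 (process(B)): A:[] B:[] C:[] D:[data]
After 3 (process(D)): A:[] B:[] C:[] D:[]
After 4 (send(from=A, to=C, msg='sync')): A:[] B:[] C:[sync] D:[]
After 5 (send(from=A, to=D, msg='done')): A:[] B:[] C:[sync] D:[done]
After 6 (send(from=C, to=D, msg='resp')): A:[] B:[] C:[sync] D:[done,resp]
After 7 (process(B)): A:[] B:[] C:[sync] D:[done,resp]
After 8 (process(B)): A:[] B:[] C:[sync] D:[done,resp]
After 9 (process(D)): A:[] B:[] C:[sync] D:[resp]
After 10 (send(from=A, to=C, msg='hello')): A:[] B:[] C:[sync,hello] D:[resp]
After 11 (send(from=B, to=C, msg='ack')): A:[] B:[] C:[sync,hello,ack] D:[resp]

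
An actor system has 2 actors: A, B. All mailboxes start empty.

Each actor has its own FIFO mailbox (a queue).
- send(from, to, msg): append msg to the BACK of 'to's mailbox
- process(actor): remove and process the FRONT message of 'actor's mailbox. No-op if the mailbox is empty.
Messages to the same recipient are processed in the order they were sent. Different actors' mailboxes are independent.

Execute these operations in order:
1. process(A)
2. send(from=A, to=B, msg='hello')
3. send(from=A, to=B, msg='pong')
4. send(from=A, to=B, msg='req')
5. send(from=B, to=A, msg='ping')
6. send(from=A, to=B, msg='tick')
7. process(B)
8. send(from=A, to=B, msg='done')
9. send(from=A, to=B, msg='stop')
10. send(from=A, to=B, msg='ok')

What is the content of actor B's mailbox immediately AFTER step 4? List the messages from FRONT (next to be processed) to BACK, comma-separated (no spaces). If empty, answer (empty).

After 1 (process(A)): A:[] B:[]
After 2 (send(from=A, to=B, msg='hello')): A:[] B:[hello]
After 3 (send(from=A, to=B, msg='pong')): A:[] B:[hello,pong]
After 4 (send(from=A, to=B, msg='req')): A:[] B:[hello,pong,req]

hello,pong,req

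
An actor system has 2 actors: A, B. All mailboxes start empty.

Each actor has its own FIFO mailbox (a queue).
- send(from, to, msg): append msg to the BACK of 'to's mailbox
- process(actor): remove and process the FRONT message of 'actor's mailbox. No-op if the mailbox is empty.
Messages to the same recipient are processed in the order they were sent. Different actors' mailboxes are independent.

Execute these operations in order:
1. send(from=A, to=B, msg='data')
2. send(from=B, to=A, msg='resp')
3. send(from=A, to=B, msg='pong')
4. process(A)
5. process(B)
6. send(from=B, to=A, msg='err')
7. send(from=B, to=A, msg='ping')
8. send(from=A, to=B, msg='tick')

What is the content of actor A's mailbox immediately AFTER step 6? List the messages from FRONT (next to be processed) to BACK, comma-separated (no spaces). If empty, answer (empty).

After 1 (send(from=A, to=B, msg='data')): A:[] B:[data]
After 2 (send(from=B, to=A, msg='resp')): A:[resp] B:[data]
After 3 (send(from=A, to=B, msg='pong')): A:[resp] B:[data,pong]
After 4 (process(A)): A:[] B:[data,pong]
After 5 (process(B)): A:[] B:[pong]
After 6 (send(from=B, to=A, msg='err')): A:[err] B:[pong]

err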